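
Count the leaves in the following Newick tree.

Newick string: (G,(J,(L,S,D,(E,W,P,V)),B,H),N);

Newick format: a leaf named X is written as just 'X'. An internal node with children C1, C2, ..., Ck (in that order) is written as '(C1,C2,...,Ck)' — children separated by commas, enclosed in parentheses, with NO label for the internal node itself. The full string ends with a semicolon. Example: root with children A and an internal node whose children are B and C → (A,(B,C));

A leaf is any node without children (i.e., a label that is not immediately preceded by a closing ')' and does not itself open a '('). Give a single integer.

Newick: (G,(J,(L,S,D,(E,W,P,V)),B,H),N);
Scan left-to-right; a leaf is any maximal label run not followed by '(':
  pos 1: leaf 'G' → count = 1
  pos 4: leaf 'J' → count = 2
  pos 7: leaf 'L' → count = 3
  pos 9: leaf 'S' → count = 4
  pos 11: leaf 'D' → count = 5
  pos 14: leaf 'E' → count = 6
  pos 16: leaf 'W' → count = 7
  pos 18: leaf 'P' → count = 8
  pos 20: leaf 'V' → count = 9
  pos 24: leaf 'B' → count = 10
  pos 26: leaf 'H' → count = 11
  pos 29: leaf 'N' → count = 12
Total leaves: 12

Answer: 12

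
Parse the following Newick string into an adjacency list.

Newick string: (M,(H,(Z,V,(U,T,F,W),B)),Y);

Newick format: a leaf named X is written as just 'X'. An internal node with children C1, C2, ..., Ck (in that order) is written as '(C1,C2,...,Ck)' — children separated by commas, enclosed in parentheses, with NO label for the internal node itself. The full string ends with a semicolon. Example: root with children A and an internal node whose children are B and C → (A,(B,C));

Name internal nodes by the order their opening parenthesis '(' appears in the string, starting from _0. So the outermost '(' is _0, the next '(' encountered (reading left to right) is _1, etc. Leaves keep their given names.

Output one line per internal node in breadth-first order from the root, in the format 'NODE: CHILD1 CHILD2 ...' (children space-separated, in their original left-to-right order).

Answer: _0: M _1 Y
_1: H _2
_2: Z V _3 B
_3: U T F W

Derivation:
Input: (M,(H,(Z,V,(U,T,F,W),B)),Y);
Scanning left-to-right, naming '(' by encounter order:
  pos 0: '(' -> open internal node _0 (depth 1)
  pos 3: '(' -> open internal node _1 (depth 2)
  pos 6: '(' -> open internal node _2 (depth 3)
  pos 11: '(' -> open internal node _3 (depth 4)
  pos 19: ')' -> close internal node _3 (now at depth 3)
  pos 22: ')' -> close internal node _2 (now at depth 2)
  pos 23: ')' -> close internal node _1 (now at depth 1)
  pos 26: ')' -> close internal node _0 (now at depth 0)
Total internal nodes: 4
BFS adjacency from root:
  _0: M _1 Y
  _1: H _2
  _2: Z V _3 B
  _3: U T F W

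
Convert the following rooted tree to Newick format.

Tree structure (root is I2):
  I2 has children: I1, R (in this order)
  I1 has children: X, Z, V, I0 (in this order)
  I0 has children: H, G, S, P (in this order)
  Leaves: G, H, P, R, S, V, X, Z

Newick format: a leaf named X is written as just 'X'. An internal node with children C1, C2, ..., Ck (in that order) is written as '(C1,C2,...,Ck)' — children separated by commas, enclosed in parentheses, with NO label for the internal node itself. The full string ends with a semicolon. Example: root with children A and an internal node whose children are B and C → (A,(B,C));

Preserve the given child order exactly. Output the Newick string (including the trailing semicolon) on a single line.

internal I2 with children ['I1', 'R']
  internal I1 with children ['X', 'Z', 'V', 'I0']
    leaf 'X' → 'X'
    leaf 'Z' → 'Z'
    leaf 'V' → 'V'
    internal I0 with children ['H', 'G', 'S', 'P']
      leaf 'H' → 'H'
      leaf 'G' → 'G'
      leaf 'S' → 'S'
      leaf 'P' → 'P'
    → '(H,G,S,P)'
  → '(X,Z,V,(H,G,S,P))'
  leaf 'R' → 'R'
→ '((X,Z,V,(H,G,S,P)),R)'
Final: ((X,Z,V,(H,G,S,P)),R);

Answer: ((X,Z,V,(H,G,S,P)),R);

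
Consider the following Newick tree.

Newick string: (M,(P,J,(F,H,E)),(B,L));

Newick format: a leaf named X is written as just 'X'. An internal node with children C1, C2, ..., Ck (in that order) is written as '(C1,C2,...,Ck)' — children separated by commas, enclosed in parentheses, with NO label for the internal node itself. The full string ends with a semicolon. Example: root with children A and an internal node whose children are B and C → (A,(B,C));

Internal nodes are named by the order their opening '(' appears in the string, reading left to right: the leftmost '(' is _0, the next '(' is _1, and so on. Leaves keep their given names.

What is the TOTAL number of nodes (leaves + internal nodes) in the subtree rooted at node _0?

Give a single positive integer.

Newick: (M,(P,J,(F,H,E)),(B,L));
Locate _0: it is the '(' at position 0 (the 1st '(' reading left to right).
Query: subtree rooted at _0
_0: subtree_size = 1 + 11
  M: subtree_size = 1 + 0
  _1: subtree_size = 1 + 6
    P: subtree_size = 1 + 0
    J: subtree_size = 1 + 0
    _2: subtree_size = 1 + 3
      F: subtree_size = 1 + 0
      H: subtree_size = 1 + 0
      E: subtree_size = 1 + 0
  _3: subtree_size = 1 + 2
    B: subtree_size = 1 + 0
    L: subtree_size = 1 + 0
Total subtree size of _0: 12

Answer: 12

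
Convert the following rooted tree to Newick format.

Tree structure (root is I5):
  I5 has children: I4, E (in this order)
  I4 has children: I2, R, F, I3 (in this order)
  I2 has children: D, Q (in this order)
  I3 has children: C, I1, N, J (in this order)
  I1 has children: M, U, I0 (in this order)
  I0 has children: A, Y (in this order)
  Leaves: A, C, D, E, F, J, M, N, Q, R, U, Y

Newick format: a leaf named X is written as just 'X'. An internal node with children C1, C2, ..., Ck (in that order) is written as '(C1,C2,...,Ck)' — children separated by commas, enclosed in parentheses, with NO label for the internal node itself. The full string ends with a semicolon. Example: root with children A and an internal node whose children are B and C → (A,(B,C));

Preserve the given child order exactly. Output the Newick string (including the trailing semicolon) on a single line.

internal I5 with children ['I4', 'E']
  internal I4 with children ['I2', 'R', 'F', 'I3']
    internal I2 with children ['D', 'Q']
      leaf 'D' → 'D'
      leaf 'Q' → 'Q'
    → '(D,Q)'
    leaf 'R' → 'R'
    leaf 'F' → 'F'
    internal I3 with children ['C', 'I1', 'N', 'J']
      leaf 'C' → 'C'
      internal I1 with children ['M', 'U', 'I0']
        leaf 'M' → 'M'
        leaf 'U' → 'U'
        internal I0 with children ['A', 'Y']
          leaf 'A' → 'A'
          leaf 'Y' → 'Y'
        → '(A,Y)'
      → '(M,U,(A,Y))'
      leaf 'N' → 'N'
      leaf 'J' → 'J'
    → '(C,(M,U,(A,Y)),N,J)'
  → '((D,Q),R,F,(C,(M,U,(A,Y)),N,J))'
  leaf 'E' → 'E'
→ '(((D,Q),R,F,(C,(M,U,(A,Y)),N,J)),E)'
Final: (((D,Q),R,F,(C,(M,U,(A,Y)),N,J)),E);

Answer: (((D,Q),R,F,(C,(M,U,(A,Y)),N,J)),E);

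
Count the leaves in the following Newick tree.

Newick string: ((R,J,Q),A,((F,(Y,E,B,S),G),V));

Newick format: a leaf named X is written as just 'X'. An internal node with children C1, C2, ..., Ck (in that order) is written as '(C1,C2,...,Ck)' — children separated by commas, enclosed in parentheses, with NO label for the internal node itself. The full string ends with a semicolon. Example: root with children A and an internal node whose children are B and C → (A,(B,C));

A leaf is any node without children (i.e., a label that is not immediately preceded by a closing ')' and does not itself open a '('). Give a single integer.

Newick: ((R,J,Q),A,((F,(Y,E,B,S),G),V));
Scan left-to-right; a leaf is any maximal label run not followed by '(':
  pos 2: leaf 'R' → count = 1
  pos 4: leaf 'J' → count = 2
  pos 6: leaf 'Q' → count = 3
  pos 9: leaf 'A' → count = 4
  pos 13: leaf 'F' → count = 5
  pos 16: leaf 'Y' → count = 6
  pos 18: leaf 'E' → count = 7
  pos 20: leaf 'B' → count = 8
  pos 22: leaf 'S' → count = 9
  pos 25: leaf 'G' → count = 10
  pos 28: leaf 'V' → count = 11
Total leaves: 11

Answer: 11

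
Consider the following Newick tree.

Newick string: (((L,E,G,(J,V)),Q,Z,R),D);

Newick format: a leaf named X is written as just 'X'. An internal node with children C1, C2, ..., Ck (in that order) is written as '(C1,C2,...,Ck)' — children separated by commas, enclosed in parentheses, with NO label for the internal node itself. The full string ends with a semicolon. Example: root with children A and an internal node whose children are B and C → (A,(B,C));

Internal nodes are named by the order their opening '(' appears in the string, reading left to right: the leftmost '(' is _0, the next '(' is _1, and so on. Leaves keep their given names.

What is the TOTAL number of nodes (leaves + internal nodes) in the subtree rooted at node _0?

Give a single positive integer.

Answer: 13

Derivation:
Newick: (((L,E,G,(J,V)),Q,Z,R),D);
Locate _0: it is the '(' at position 0 (the 1st '(' reading left to right).
Query: subtree rooted at _0
_0: subtree_size = 1 + 12
  _1: subtree_size = 1 + 10
    _2: subtree_size = 1 + 6
      L: subtree_size = 1 + 0
      E: subtree_size = 1 + 0
      G: subtree_size = 1 + 0
      _3: subtree_size = 1 + 2
        J: subtree_size = 1 + 0
        V: subtree_size = 1 + 0
    Q: subtree_size = 1 + 0
    Z: subtree_size = 1 + 0
    R: subtree_size = 1 + 0
  D: subtree_size = 1 + 0
Total subtree size of _0: 13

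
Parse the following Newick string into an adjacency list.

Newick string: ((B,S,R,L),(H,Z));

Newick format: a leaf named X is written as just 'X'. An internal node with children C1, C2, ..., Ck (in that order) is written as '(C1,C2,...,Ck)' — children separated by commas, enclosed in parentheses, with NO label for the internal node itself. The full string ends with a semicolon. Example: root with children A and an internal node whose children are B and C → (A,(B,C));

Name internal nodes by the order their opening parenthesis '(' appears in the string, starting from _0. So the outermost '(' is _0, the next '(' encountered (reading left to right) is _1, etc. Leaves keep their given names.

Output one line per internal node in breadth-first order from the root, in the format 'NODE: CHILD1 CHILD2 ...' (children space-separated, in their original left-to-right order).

Input: ((B,S,R,L),(H,Z));
Scanning left-to-right, naming '(' by encounter order:
  pos 0: '(' -> open internal node _0 (depth 1)
  pos 1: '(' -> open internal node _1 (depth 2)
  pos 9: ')' -> close internal node _1 (now at depth 1)
  pos 11: '(' -> open internal node _2 (depth 2)
  pos 15: ')' -> close internal node _2 (now at depth 1)
  pos 16: ')' -> close internal node _0 (now at depth 0)
Total internal nodes: 3
BFS adjacency from root:
  _0: _1 _2
  _1: B S R L
  _2: H Z

Answer: _0: _1 _2
_1: B S R L
_2: H Z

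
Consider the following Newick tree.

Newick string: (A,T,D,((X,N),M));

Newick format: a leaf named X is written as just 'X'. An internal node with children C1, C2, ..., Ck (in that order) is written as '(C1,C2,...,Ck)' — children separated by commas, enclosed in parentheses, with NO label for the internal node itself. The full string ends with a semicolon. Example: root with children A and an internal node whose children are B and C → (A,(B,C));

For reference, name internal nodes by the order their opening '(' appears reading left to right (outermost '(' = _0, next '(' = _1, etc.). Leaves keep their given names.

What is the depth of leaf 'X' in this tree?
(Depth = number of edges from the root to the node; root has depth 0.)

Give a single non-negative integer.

Newick: (A,T,D,((X,N),M));
Naming internals by '(' encounter order: outermost '(' = _0, next = _1, ...
Query node: X
Path from root: _0 -> _1 -> _2 -> X
Depth of X: 3 (number of edges from root)

Answer: 3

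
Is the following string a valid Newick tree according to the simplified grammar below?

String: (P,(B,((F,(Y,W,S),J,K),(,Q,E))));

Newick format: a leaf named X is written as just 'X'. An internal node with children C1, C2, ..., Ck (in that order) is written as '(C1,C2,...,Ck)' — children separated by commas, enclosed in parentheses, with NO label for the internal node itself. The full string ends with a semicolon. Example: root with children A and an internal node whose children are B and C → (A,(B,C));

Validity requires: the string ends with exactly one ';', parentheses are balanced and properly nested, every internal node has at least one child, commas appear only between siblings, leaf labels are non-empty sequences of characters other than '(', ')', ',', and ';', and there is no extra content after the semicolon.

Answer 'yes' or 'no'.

Answer: no

Derivation:
Input: (P,(B,((F,(Y,W,S),J,K),(,Q,E))));
Paren balance: 6 '(' vs 6 ')' OK
Ends with single ';': True
Full parse: FAILS (empty leaf label at pos 24)
Valid: False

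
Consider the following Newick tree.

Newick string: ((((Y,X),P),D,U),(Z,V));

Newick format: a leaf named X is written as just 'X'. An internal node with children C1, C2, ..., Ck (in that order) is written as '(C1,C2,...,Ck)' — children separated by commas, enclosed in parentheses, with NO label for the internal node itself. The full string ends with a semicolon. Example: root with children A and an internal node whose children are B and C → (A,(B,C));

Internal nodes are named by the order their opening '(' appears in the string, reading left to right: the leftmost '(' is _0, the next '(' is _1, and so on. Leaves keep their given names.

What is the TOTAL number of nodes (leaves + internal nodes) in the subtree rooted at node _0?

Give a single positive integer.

Answer: 12

Derivation:
Newick: ((((Y,X),P),D,U),(Z,V));
Locate _0: it is the '(' at position 0 (the 1st '(' reading left to right).
Query: subtree rooted at _0
_0: subtree_size = 1 + 11
  _1: subtree_size = 1 + 7
    _2: subtree_size = 1 + 4
      _3: subtree_size = 1 + 2
        Y: subtree_size = 1 + 0
        X: subtree_size = 1 + 0
      P: subtree_size = 1 + 0
    D: subtree_size = 1 + 0
    U: subtree_size = 1 + 0
  _4: subtree_size = 1 + 2
    Z: subtree_size = 1 + 0
    V: subtree_size = 1 + 0
Total subtree size of _0: 12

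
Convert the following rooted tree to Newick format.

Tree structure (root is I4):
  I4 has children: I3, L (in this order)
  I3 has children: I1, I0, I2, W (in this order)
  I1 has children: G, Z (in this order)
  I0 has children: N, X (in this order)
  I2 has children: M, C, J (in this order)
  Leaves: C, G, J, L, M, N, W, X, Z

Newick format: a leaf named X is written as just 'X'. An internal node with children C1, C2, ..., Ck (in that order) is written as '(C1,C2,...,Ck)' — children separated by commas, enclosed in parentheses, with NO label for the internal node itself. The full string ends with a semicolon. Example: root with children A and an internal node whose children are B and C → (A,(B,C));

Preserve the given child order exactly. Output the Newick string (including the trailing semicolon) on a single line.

internal I4 with children ['I3', 'L']
  internal I3 with children ['I1', 'I0', 'I2', 'W']
    internal I1 with children ['G', 'Z']
      leaf 'G' → 'G'
      leaf 'Z' → 'Z'
    → '(G,Z)'
    internal I0 with children ['N', 'X']
      leaf 'N' → 'N'
      leaf 'X' → 'X'
    → '(N,X)'
    internal I2 with children ['M', 'C', 'J']
      leaf 'M' → 'M'
      leaf 'C' → 'C'
      leaf 'J' → 'J'
    → '(M,C,J)'
    leaf 'W' → 'W'
  → '((G,Z),(N,X),(M,C,J),W)'
  leaf 'L' → 'L'
→ '(((G,Z),(N,X),(M,C,J),W),L)'
Final: (((G,Z),(N,X),(M,C,J),W),L);

Answer: (((G,Z),(N,X),(M,C,J),W),L);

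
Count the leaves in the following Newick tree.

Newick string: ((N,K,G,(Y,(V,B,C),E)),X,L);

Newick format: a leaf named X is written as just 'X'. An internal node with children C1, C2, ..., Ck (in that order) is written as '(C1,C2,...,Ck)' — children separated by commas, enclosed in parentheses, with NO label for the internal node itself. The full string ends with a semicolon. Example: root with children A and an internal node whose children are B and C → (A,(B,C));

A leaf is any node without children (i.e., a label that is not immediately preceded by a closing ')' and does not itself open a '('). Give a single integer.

Answer: 10

Derivation:
Newick: ((N,K,G,(Y,(V,B,C),E)),X,L);
Scan left-to-right; a leaf is any maximal label run not followed by '(':
  pos 2: leaf 'N' → count = 1
  pos 4: leaf 'K' → count = 2
  pos 6: leaf 'G' → count = 3
  pos 9: leaf 'Y' → count = 4
  pos 12: leaf 'V' → count = 5
  pos 14: leaf 'B' → count = 6
  pos 16: leaf 'C' → count = 7
  pos 19: leaf 'E' → count = 8
  pos 23: leaf 'X' → count = 9
  pos 25: leaf 'L' → count = 10
Total leaves: 10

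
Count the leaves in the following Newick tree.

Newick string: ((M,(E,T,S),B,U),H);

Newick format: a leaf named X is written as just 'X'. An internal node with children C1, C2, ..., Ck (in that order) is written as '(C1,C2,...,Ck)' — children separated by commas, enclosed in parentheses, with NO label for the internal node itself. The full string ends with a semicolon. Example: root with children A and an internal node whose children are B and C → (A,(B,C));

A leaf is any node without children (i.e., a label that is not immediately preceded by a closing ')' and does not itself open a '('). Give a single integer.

Newick: ((M,(E,T,S),B,U),H);
Scan left-to-right; a leaf is any maximal label run not followed by '(':
  pos 2: leaf 'M' → count = 1
  pos 5: leaf 'E' → count = 2
  pos 7: leaf 'T' → count = 3
  pos 9: leaf 'S' → count = 4
  pos 12: leaf 'B' → count = 5
  pos 14: leaf 'U' → count = 6
  pos 17: leaf 'H' → count = 7
Total leaves: 7

Answer: 7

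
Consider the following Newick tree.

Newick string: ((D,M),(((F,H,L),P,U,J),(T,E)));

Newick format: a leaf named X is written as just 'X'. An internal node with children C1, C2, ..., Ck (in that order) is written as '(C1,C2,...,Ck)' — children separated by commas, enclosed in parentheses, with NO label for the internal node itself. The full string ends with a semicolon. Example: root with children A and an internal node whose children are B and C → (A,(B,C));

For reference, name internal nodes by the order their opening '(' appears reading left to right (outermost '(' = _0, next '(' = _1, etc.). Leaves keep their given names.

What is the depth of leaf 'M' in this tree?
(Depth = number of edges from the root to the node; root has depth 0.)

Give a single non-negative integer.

Answer: 2

Derivation:
Newick: ((D,M),(((F,H,L),P,U,J),(T,E)));
Naming internals by '(' encounter order: outermost '(' = _0, next = _1, ...
Query node: M
Path from root: _0 -> _1 -> M
Depth of M: 2 (number of edges from root)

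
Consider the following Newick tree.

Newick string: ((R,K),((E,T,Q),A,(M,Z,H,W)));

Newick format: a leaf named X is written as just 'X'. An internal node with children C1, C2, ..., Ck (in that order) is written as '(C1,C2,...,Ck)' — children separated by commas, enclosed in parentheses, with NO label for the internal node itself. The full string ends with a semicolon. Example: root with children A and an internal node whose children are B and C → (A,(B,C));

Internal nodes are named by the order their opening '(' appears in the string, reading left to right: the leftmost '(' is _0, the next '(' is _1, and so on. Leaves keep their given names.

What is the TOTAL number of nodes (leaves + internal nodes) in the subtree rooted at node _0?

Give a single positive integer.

Answer: 15

Derivation:
Newick: ((R,K),((E,T,Q),A,(M,Z,H,W)));
Locate _0: it is the '(' at position 0 (the 1st '(' reading left to right).
Query: subtree rooted at _0
_0: subtree_size = 1 + 14
  _1: subtree_size = 1 + 2
    R: subtree_size = 1 + 0
    K: subtree_size = 1 + 0
  _2: subtree_size = 1 + 10
    _3: subtree_size = 1 + 3
      E: subtree_size = 1 + 0
      T: subtree_size = 1 + 0
      Q: subtree_size = 1 + 0
    A: subtree_size = 1 + 0
    _4: subtree_size = 1 + 4
      M: subtree_size = 1 + 0
      Z: subtree_size = 1 + 0
      H: subtree_size = 1 + 0
      W: subtree_size = 1 + 0
Total subtree size of _0: 15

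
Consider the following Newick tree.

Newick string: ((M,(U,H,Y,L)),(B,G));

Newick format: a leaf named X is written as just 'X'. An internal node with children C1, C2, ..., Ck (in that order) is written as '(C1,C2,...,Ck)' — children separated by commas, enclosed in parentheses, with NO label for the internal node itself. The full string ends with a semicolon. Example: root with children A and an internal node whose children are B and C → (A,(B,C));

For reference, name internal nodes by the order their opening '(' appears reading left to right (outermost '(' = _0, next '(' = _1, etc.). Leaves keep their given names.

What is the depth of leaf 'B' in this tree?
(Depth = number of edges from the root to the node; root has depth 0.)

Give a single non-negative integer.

Answer: 2

Derivation:
Newick: ((M,(U,H,Y,L)),(B,G));
Naming internals by '(' encounter order: outermost '(' = _0, next = _1, ...
Query node: B
Path from root: _0 -> _3 -> B
Depth of B: 2 (number of edges from root)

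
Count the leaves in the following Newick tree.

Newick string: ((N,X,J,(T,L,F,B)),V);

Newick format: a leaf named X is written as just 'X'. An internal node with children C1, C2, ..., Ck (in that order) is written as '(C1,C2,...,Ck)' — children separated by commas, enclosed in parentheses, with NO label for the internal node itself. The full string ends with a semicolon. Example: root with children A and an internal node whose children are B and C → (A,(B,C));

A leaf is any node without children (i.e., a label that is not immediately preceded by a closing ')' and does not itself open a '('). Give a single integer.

Newick: ((N,X,J,(T,L,F,B)),V);
Scan left-to-right; a leaf is any maximal label run not followed by '(':
  pos 2: leaf 'N' → count = 1
  pos 4: leaf 'X' → count = 2
  pos 6: leaf 'J' → count = 3
  pos 9: leaf 'T' → count = 4
  pos 11: leaf 'L' → count = 5
  pos 13: leaf 'F' → count = 6
  pos 15: leaf 'B' → count = 7
  pos 19: leaf 'V' → count = 8
Total leaves: 8

Answer: 8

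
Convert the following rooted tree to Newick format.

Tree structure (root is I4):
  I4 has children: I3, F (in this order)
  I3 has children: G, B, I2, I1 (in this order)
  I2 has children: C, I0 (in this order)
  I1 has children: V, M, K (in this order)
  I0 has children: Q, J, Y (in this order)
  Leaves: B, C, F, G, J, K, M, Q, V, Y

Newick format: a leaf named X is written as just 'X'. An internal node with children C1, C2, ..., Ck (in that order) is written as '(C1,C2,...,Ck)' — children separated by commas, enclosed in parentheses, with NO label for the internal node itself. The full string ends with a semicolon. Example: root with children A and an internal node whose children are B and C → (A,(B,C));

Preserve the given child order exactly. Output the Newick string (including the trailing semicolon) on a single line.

Answer: ((G,B,(C,(Q,J,Y)),(V,M,K)),F);

Derivation:
internal I4 with children ['I3', 'F']
  internal I3 with children ['G', 'B', 'I2', 'I1']
    leaf 'G' → 'G'
    leaf 'B' → 'B'
    internal I2 with children ['C', 'I0']
      leaf 'C' → 'C'
      internal I0 with children ['Q', 'J', 'Y']
        leaf 'Q' → 'Q'
        leaf 'J' → 'J'
        leaf 'Y' → 'Y'
      → '(Q,J,Y)'
    → '(C,(Q,J,Y))'
    internal I1 with children ['V', 'M', 'K']
      leaf 'V' → 'V'
      leaf 'M' → 'M'
      leaf 'K' → 'K'
    → '(V,M,K)'
  → '(G,B,(C,(Q,J,Y)),(V,M,K))'
  leaf 'F' → 'F'
→ '((G,B,(C,(Q,J,Y)),(V,M,K)),F)'
Final: ((G,B,(C,(Q,J,Y)),(V,M,K)),F);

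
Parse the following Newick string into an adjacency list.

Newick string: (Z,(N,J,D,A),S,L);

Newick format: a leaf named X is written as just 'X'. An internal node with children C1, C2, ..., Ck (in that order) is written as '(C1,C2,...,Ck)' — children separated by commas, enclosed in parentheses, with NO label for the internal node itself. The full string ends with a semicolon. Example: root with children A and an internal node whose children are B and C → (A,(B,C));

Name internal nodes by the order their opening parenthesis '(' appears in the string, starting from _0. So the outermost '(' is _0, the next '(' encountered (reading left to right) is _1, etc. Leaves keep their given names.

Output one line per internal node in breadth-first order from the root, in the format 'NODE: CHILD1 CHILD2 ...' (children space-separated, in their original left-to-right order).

Answer: _0: Z _1 S L
_1: N J D A

Derivation:
Input: (Z,(N,J,D,A),S,L);
Scanning left-to-right, naming '(' by encounter order:
  pos 0: '(' -> open internal node _0 (depth 1)
  pos 3: '(' -> open internal node _1 (depth 2)
  pos 11: ')' -> close internal node _1 (now at depth 1)
  pos 16: ')' -> close internal node _0 (now at depth 0)
Total internal nodes: 2
BFS adjacency from root:
  _0: Z _1 S L
  _1: N J D A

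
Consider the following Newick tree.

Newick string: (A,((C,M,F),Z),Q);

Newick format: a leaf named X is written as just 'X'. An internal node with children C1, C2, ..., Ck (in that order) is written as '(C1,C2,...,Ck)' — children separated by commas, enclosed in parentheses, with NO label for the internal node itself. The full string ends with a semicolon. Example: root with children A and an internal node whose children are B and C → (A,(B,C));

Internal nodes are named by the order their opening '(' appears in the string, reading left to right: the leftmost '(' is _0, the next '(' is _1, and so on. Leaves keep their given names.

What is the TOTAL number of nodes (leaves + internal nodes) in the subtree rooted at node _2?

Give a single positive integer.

Answer: 4

Derivation:
Newick: (A,((C,M,F),Z),Q);
Locate _2: it is the '(' at position 4 (the 3rd '(' reading left to right).
Query: subtree rooted at _2
_2: subtree_size = 1 + 3
  C: subtree_size = 1 + 0
  M: subtree_size = 1 + 0
  F: subtree_size = 1 + 0
Total subtree size of _2: 4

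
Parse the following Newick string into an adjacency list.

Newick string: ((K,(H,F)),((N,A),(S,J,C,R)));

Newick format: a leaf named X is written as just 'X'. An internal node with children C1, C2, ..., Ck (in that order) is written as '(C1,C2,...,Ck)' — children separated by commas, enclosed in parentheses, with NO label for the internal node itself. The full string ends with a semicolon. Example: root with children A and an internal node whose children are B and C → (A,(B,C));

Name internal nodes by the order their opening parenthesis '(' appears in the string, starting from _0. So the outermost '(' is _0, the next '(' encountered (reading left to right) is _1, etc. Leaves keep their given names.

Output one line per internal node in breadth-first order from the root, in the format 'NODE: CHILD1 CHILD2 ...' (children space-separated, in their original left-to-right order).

Input: ((K,(H,F)),((N,A),(S,J,C,R)));
Scanning left-to-right, naming '(' by encounter order:
  pos 0: '(' -> open internal node _0 (depth 1)
  pos 1: '(' -> open internal node _1 (depth 2)
  pos 4: '(' -> open internal node _2 (depth 3)
  pos 8: ')' -> close internal node _2 (now at depth 2)
  pos 9: ')' -> close internal node _1 (now at depth 1)
  pos 11: '(' -> open internal node _3 (depth 2)
  pos 12: '(' -> open internal node _4 (depth 3)
  pos 16: ')' -> close internal node _4 (now at depth 2)
  pos 18: '(' -> open internal node _5 (depth 3)
  pos 26: ')' -> close internal node _5 (now at depth 2)
  pos 27: ')' -> close internal node _3 (now at depth 1)
  pos 28: ')' -> close internal node _0 (now at depth 0)
Total internal nodes: 6
BFS adjacency from root:
  _0: _1 _3
  _1: K _2
  _3: _4 _5
  _2: H F
  _4: N A
  _5: S J C R

Answer: _0: _1 _3
_1: K _2
_3: _4 _5
_2: H F
_4: N A
_5: S J C R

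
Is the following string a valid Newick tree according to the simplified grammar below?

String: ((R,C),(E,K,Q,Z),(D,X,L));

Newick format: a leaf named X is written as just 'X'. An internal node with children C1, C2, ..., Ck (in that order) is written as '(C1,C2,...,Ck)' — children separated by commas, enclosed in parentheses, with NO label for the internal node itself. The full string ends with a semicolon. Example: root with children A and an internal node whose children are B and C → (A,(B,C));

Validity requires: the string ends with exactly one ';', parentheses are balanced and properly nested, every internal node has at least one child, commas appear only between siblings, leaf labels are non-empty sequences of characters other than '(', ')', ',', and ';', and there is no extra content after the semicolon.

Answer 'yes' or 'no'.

Input: ((R,C),(E,K,Q,Z),(D,X,L));
Paren balance: 4 '(' vs 4 ')' OK
Ends with single ';': True
Full parse: OK
Valid: True

Answer: yes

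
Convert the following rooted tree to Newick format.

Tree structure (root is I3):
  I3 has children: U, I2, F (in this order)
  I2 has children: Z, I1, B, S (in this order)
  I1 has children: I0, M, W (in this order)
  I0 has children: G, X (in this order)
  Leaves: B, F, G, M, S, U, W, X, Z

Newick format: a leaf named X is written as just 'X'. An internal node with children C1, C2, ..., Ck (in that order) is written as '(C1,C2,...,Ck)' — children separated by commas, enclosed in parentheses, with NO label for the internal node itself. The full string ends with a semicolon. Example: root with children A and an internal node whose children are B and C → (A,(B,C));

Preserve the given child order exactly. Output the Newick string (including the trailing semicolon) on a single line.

internal I3 with children ['U', 'I2', 'F']
  leaf 'U' → 'U'
  internal I2 with children ['Z', 'I1', 'B', 'S']
    leaf 'Z' → 'Z'
    internal I1 with children ['I0', 'M', 'W']
      internal I0 with children ['G', 'X']
        leaf 'G' → 'G'
        leaf 'X' → 'X'
      → '(G,X)'
      leaf 'M' → 'M'
      leaf 'W' → 'W'
    → '((G,X),M,W)'
    leaf 'B' → 'B'
    leaf 'S' → 'S'
  → '(Z,((G,X),M,W),B,S)'
  leaf 'F' → 'F'
→ '(U,(Z,((G,X),M,W),B,S),F)'
Final: (U,(Z,((G,X),M,W),B,S),F);

Answer: (U,(Z,((G,X),M,W),B,S),F);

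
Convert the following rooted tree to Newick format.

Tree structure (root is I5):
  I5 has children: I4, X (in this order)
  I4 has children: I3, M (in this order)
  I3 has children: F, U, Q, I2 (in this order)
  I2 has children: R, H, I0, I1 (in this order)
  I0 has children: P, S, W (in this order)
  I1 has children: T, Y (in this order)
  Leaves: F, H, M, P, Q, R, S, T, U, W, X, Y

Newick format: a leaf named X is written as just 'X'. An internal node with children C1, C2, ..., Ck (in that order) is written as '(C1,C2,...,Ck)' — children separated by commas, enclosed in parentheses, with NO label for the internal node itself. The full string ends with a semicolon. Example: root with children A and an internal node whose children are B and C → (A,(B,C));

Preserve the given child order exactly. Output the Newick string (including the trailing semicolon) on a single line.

internal I5 with children ['I4', 'X']
  internal I4 with children ['I3', 'M']
    internal I3 with children ['F', 'U', 'Q', 'I2']
      leaf 'F' → 'F'
      leaf 'U' → 'U'
      leaf 'Q' → 'Q'
      internal I2 with children ['R', 'H', 'I0', 'I1']
        leaf 'R' → 'R'
        leaf 'H' → 'H'
        internal I0 with children ['P', 'S', 'W']
          leaf 'P' → 'P'
          leaf 'S' → 'S'
          leaf 'W' → 'W'
        → '(P,S,W)'
        internal I1 with children ['T', 'Y']
          leaf 'T' → 'T'
          leaf 'Y' → 'Y'
        → '(T,Y)'
      → '(R,H,(P,S,W),(T,Y))'
    → '(F,U,Q,(R,H,(P,S,W),(T,Y)))'
    leaf 'M' → 'M'
  → '((F,U,Q,(R,H,(P,S,W),(T,Y))),M)'
  leaf 'X' → 'X'
→ '(((F,U,Q,(R,H,(P,S,W),(T,Y))),M),X)'
Final: (((F,U,Q,(R,H,(P,S,W),(T,Y))),M),X);

Answer: (((F,U,Q,(R,H,(P,S,W),(T,Y))),M),X);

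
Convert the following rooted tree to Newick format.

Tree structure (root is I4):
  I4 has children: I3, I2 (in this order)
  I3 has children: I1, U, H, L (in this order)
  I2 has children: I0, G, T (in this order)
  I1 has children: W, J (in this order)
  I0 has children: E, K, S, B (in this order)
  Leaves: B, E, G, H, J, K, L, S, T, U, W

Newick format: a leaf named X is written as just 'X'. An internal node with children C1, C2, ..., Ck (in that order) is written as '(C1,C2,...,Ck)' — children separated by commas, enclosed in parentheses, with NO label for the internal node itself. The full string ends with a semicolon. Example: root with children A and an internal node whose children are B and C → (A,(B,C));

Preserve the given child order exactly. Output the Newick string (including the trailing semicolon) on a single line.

internal I4 with children ['I3', 'I2']
  internal I3 with children ['I1', 'U', 'H', 'L']
    internal I1 with children ['W', 'J']
      leaf 'W' → 'W'
      leaf 'J' → 'J'
    → '(W,J)'
    leaf 'U' → 'U'
    leaf 'H' → 'H'
    leaf 'L' → 'L'
  → '((W,J),U,H,L)'
  internal I2 with children ['I0', 'G', 'T']
    internal I0 with children ['E', 'K', 'S', 'B']
      leaf 'E' → 'E'
      leaf 'K' → 'K'
      leaf 'S' → 'S'
      leaf 'B' → 'B'
    → '(E,K,S,B)'
    leaf 'G' → 'G'
    leaf 'T' → 'T'
  → '((E,K,S,B),G,T)'
→ '(((W,J),U,H,L),((E,K,S,B),G,T))'
Final: (((W,J),U,H,L),((E,K,S,B),G,T));

Answer: (((W,J),U,H,L),((E,K,S,B),G,T));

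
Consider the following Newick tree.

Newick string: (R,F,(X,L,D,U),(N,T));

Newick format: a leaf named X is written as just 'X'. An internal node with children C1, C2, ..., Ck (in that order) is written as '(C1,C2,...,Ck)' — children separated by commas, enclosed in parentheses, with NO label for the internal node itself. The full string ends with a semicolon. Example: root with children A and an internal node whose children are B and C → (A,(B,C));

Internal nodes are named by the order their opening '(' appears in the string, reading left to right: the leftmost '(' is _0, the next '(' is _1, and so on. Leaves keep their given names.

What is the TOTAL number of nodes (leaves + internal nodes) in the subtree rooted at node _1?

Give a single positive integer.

Answer: 5

Derivation:
Newick: (R,F,(X,L,D,U),(N,T));
Locate _1: it is the '(' at position 5 (the 2nd '(' reading left to right).
Query: subtree rooted at _1
_1: subtree_size = 1 + 4
  X: subtree_size = 1 + 0
  L: subtree_size = 1 + 0
  D: subtree_size = 1 + 0
  U: subtree_size = 1 + 0
Total subtree size of _1: 5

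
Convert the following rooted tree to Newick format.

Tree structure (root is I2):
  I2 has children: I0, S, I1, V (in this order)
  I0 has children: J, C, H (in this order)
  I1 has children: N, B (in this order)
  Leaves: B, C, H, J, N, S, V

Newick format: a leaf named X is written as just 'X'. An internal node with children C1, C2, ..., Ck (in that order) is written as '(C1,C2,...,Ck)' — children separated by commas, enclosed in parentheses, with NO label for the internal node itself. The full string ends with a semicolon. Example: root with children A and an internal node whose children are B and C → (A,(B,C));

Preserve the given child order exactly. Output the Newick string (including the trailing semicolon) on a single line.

internal I2 with children ['I0', 'S', 'I1', 'V']
  internal I0 with children ['J', 'C', 'H']
    leaf 'J' → 'J'
    leaf 'C' → 'C'
    leaf 'H' → 'H'
  → '(J,C,H)'
  leaf 'S' → 'S'
  internal I1 with children ['N', 'B']
    leaf 'N' → 'N'
    leaf 'B' → 'B'
  → '(N,B)'
  leaf 'V' → 'V'
→ '((J,C,H),S,(N,B),V)'
Final: ((J,C,H),S,(N,B),V);

Answer: ((J,C,H),S,(N,B),V);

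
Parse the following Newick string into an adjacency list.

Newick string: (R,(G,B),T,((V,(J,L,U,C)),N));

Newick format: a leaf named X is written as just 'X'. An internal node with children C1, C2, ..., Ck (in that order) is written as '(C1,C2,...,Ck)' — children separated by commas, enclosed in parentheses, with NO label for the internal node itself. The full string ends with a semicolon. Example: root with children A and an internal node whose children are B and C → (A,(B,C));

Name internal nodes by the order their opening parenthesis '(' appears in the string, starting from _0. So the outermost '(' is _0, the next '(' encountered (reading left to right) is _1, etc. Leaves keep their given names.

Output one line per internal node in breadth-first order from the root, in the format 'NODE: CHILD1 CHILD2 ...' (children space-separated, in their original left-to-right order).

Input: (R,(G,B),T,((V,(J,L,U,C)),N));
Scanning left-to-right, naming '(' by encounter order:
  pos 0: '(' -> open internal node _0 (depth 1)
  pos 3: '(' -> open internal node _1 (depth 2)
  pos 7: ')' -> close internal node _1 (now at depth 1)
  pos 11: '(' -> open internal node _2 (depth 2)
  pos 12: '(' -> open internal node _3 (depth 3)
  pos 15: '(' -> open internal node _4 (depth 4)
  pos 23: ')' -> close internal node _4 (now at depth 3)
  pos 24: ')' -> close internal node _3 (now at depth 2)
  pos 27: ')' -> close internal node _2 (now at depth 1)
  pos 28: ')' -> close internal node _0 (now at depth 0)
Total internal nodes: 5
BFS adjacency from root:
  _0: R _1 T _2
  _1: G B
  _2: _3 N
  _3: V _4
  _4: J L U C

Answer: _0: R _1 T _2
_1: G B
_2: _3 N
_3: V _4
_4: J L U C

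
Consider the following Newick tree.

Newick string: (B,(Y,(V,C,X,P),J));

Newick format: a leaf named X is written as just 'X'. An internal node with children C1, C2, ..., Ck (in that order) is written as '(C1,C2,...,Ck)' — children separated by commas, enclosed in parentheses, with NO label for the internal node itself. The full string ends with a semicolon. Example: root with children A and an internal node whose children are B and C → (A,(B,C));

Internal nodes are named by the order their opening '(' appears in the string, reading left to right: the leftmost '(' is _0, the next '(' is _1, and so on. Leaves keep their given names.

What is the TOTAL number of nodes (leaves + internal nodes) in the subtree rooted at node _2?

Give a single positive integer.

Newick: (B,(Y,(V,C,X,P),J));
Locate _2: it is the '(' at position 6 (the 3rd '(' reading left to right).
Query: subtree rooted at _2
_2: subtree_size = 1 + 4
  V: subtree_size = 1 + 0
  C: subtree_size = 1 + 0
  X: subtree_size = 1 + 0
  P: subtree_size = 1 + 0
Total subtree size of _2: 5

Answer: 5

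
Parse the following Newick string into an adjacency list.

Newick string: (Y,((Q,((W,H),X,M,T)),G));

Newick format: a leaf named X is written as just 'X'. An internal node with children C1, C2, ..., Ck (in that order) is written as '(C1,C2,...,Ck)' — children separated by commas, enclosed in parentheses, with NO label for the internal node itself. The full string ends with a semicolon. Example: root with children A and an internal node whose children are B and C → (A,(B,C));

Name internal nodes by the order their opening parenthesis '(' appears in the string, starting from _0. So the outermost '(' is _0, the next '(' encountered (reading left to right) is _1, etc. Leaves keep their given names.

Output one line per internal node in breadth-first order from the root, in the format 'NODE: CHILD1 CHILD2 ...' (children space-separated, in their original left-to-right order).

Input: (Y,((Q,((W,H),X,M,T)),G));
Scanning left-to-right, naming '(' by encounter order:
  pos 0: '(' -> open internal node _0 (depth 1)
  pos 3: '(' -> open internal node _1 (depth 2)
  pos 4: '(' -> open internal node _2 (depth 3)
  pos 7: '(' -> open internal node _3 (depth 4)
  pos 8: '(' -> open internal node _4 (depth 5)
  pos 12: ')' -> close internal node _4 (now at depth 4)
  pos 19: ')' -> close internal node _3 (now at depth 3)
  pos 20: ')' -> close internal node _2 (now at depth 2)
  pos 23: ')' -> close internal node _1 (now at depth 1)
  pos 24: ')' -> close internal node _0 (now at depth 0)
Total internal nodes: 5
BFS adjacency from root:
  _0: Y _1
  _1: _2 G
  _2: Q _3
  _3: _4 X M T
  _4: W H

Answer: _0: Y _1
_1: _2 G
_2: Q _3
_3: _4 X M T
_4: W H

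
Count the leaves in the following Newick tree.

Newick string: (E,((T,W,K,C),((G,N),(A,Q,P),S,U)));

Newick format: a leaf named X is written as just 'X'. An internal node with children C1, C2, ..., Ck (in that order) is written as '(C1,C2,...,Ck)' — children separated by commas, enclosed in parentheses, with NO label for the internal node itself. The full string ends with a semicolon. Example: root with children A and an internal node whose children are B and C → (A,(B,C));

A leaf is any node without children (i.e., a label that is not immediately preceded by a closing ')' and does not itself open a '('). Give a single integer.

Newick: (E,((T,W,K,C),((G,N),(A,Q,P),S,U)));
Scan left-to-right; a leaf is any maximal label run not followed by '(':
  pos 1: leaf 'E' → count = 1
  pos 5: leaf 'T' → count = 2
  pos 7: leaf 'W' → count = 3
  pos 9: leaf 'K' → count = 4
  pos 11: leaf 'C' → count = 5
  pos 16: leaf 'G' → count = 6
  pos 18: leaf 'N' → count = 7
  pos 22: leaf 'A' → count = 8
  pos 24: leaf 'Q' → count = 9
  pos 26: leaf 'P' → count = 10
  pos 29: leaf 'S' → count = 11
  pos 31: leaf 'U' → count = 12
Total leaves: 12

Answer: 12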